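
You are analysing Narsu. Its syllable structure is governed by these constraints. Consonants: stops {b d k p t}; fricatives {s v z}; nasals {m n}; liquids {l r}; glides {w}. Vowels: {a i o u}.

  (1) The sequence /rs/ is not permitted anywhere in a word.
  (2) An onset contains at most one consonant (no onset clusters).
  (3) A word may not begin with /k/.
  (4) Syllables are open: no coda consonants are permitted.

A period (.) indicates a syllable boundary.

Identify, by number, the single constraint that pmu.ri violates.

2

pmu.ri: syllable 1 onset /pm/ has 2 consonants (> 1).
This is a violation of constraint 2: "An onset contains at most one consonant (no onset clusters)."
The remaining constraints (1, 3, 4) are satisfied.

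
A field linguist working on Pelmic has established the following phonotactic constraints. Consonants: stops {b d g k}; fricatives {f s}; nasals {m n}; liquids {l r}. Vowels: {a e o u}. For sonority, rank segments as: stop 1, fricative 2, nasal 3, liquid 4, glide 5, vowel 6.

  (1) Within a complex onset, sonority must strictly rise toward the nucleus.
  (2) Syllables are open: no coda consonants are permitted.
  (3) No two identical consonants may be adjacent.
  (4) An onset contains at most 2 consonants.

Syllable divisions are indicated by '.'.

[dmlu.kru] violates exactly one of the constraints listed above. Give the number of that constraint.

[dmlu.kru]: syllable 1 onset /dml/ has 3 consonants (> 2).
This is a violation of constraint 4: "An onset contains at most 2 consonants."
The remaining constraints (1, 2, 3) are satisfied.

4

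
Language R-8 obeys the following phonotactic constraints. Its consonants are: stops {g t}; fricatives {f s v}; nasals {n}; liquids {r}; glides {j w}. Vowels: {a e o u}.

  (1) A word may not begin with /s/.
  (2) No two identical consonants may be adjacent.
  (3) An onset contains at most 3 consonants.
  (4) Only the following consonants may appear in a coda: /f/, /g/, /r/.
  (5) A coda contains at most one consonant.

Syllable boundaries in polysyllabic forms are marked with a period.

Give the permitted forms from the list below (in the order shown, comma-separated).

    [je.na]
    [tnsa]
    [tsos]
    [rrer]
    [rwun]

[je.na] — σ1 onset /j/, coda /∅/ ok; σ2 onset /n/, coda /∅/ ok → permitted
[tnsa] — σ1 onset /tns/ (3C), coda /∅/ ok → permitted
[tsos] — violates constraint 4: syllable 1 coda contains /s/, which is not a licensed coda consonant → not permitted
[rrer] — violates constraint 2: adjacent identical consonants /rr/ → not permitted
[rwun] — violates constraint 4: syllable 1 coda contains /n/, which is not a licensed coda consonant → not permitted

[je.na], [tnsa]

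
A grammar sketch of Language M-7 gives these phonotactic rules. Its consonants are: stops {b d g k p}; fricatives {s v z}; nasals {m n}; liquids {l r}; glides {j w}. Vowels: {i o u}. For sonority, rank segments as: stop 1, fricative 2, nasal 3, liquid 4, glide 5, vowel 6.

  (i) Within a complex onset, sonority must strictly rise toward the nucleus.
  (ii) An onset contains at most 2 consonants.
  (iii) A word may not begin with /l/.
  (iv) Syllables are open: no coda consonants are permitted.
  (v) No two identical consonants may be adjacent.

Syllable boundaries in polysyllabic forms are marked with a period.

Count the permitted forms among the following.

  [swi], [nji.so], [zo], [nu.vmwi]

3

[swi] — σ1 onset /sw/ (2→5 rises), coda /∅/ ok → permitted
[nji.so] — σ1 onset /nj/ (3→5 rises), coda /∅/ ok; σ2 onset /s/, coda /∅/ ok → permitted
[zo] — σ1 onset /z/, coda /∅/ ok → permitted
[nu.vmwi] — violates constraint (ii): syllable 2 onset /vmw/ has 3 consonants (> 2) → not permitted
Permitted: [swi], [nji.so], [zo] → 3.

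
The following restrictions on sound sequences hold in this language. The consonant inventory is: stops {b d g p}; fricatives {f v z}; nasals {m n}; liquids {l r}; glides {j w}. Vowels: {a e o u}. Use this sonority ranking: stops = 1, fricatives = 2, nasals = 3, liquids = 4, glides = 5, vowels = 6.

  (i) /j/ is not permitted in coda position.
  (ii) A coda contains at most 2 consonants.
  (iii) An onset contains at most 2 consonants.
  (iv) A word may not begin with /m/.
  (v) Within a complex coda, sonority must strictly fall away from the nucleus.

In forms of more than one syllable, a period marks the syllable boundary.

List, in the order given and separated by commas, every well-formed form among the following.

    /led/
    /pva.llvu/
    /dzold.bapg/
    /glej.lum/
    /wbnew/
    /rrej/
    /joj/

/led/ — σ1 onset /l/, coda /d/ ok → well-formed
/pva.llvu/ — violates constraint (iii): syllable 2 onset /llv/ has 3 consonants (> 2) → ill-formed
/dzold.bapg/ — violates constraint (v): syllable 2 coda /pg/: /p/ (stop, 1) → /g/ (stop, 1) does not fall → ill-formed
/glej.lum/ — violates constraint (i): syllable 1 coda contains /j/ → ill-formed
/wbnew/ — violates constraint (iii): syllable 1 onset /wbn/ has 3 consonants (> 2) → ill-formed
/rrej/ — violates constraint (i): syllable 1 coda contains /j/ → ill-formed
/joj/ — violates constraint (i): syllable 1 coda contains /j/ → ill-formed

/led/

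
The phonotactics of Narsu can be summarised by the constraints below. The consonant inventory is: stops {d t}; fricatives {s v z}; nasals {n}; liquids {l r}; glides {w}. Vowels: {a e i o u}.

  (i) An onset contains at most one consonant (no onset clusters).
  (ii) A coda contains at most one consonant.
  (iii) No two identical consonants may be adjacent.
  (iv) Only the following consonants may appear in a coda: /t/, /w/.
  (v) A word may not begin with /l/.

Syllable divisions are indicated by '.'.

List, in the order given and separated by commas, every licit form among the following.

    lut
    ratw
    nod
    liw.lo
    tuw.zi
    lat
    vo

lut — violates constraint (v): word begins with /l/ → illicit
ratw — violates constraint (ii): syllable 1 coda /tw/ has 2 consonants (> 1) → illicit
nod — violates constraint (iv): syllable 1 coda contains /d/, which is not a licensed coda consonant → illicit
liw.lo — violates constraint (v): word begins with /l/ → illicit
tuw.zi — σ1 onset /t/, coda /w/ ok; σ2 onset /z/, coda /∅/ ok → licit
lat — violates constraint (v): word begins with /l/ → illicit
vo — σ1 onset /v/, coda /∅/ ok → licit

tuw.zi, vo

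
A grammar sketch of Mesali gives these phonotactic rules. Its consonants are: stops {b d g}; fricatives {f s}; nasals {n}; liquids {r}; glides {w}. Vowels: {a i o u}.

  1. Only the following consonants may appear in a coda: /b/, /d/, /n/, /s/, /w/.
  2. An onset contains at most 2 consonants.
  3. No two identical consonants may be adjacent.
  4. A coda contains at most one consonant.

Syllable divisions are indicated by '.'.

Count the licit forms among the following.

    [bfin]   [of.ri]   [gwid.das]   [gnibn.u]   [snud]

[bfin] — σ1 onset /bf/ (2C), coda /n/ ok → licit
[of.ri] — violates constraint 1: syllable 1 coda contains /f/, which is not a licensed coda consonant → illicit
[gwid.das] — violates constraint 3: adjacent identical consonants /dd/ → illicit
[gnibn.u] — violates constraint 4: syllable 1 coda /bn/ has 2 consonants (> 1) → illicit
[snud] — σ1 onset /sn/ (2C), coda /d/ ok → licit
Licit: [bfin], [snud] → 2.

2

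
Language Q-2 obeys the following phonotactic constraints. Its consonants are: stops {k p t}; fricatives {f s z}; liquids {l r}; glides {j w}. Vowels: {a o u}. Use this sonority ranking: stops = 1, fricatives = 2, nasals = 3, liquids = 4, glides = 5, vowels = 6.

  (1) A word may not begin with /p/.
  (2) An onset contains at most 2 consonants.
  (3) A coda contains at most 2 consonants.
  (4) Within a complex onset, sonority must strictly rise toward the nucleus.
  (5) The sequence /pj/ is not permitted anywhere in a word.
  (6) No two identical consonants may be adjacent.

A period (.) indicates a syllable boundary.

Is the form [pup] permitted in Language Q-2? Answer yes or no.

[pup] — violates constraint 1: word begins with /p/ → not permitted

no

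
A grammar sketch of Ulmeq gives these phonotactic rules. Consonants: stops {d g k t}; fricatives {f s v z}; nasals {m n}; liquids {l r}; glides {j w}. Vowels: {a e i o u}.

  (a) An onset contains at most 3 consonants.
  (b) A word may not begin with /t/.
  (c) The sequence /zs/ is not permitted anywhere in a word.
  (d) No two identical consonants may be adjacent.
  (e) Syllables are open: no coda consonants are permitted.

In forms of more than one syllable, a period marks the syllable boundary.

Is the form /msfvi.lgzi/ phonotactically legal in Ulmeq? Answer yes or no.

no

/msfvi.lgzi/ — violates constraint (a): syllable 1 onset /msfv/ has 4 consonants (> 3) → phonotactically illegal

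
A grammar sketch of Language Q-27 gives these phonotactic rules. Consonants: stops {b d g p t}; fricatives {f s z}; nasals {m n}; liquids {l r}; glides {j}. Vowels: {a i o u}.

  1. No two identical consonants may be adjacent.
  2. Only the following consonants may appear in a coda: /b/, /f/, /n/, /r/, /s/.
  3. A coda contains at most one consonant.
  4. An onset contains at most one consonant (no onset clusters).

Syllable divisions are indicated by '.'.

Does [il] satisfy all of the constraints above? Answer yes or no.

no

[il] — violates constraint 2: syllable 1 coda contains /l/, which is not a licensed coda consonant → not permitted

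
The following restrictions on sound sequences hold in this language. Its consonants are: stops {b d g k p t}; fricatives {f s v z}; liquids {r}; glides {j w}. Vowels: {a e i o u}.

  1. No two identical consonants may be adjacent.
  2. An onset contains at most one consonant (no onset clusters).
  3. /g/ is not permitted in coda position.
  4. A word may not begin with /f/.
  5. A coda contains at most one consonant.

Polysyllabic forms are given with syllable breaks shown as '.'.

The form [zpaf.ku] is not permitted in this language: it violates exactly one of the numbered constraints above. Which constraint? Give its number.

2

[zpaf.ku]: syllable 1 onset /zp/ has 2 consonants (> 1).
This is a violation of constraint 2: "An onset contains at most one consonant (no onset clusters)."
The remaining constraints (1, 3, 4, 5) are satisfied.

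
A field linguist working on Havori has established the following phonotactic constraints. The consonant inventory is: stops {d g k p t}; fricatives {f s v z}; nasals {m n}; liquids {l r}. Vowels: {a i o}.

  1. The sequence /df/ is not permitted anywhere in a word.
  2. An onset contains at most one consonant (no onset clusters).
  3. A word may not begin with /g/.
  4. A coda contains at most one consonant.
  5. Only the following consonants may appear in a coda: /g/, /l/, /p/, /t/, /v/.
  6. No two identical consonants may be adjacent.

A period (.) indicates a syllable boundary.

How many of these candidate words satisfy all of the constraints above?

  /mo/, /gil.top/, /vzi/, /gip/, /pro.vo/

/mo/ — σ1 onset /m/, coda /∅/ ok → well-formed
/gil.top/ — violates constraint 3: word begins with /g/ → ill-formed
/vzi/ — violates constraint 2: syllable 1 onset /vz/ has 2 consonants (> 1) → ill-formed
/gip/ — violates constraint 3: word begins with /g/ → ill-formed
/pro.vo/ — violates constraint 2: syllable 1 onset /pr/ has 2 consonants (> 1) → ill-formed
Well-formed: /mo/ → 1.

1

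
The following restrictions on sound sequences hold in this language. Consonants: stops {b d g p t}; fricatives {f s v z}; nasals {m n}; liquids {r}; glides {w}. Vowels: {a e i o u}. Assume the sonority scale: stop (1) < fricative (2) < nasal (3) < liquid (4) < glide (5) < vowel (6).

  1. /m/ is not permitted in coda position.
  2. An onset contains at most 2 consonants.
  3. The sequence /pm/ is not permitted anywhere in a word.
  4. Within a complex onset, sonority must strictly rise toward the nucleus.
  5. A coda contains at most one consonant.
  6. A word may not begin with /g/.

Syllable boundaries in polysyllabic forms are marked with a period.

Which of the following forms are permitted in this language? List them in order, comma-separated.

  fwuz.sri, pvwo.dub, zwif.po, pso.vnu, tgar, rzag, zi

fwuz.sri, zwif.po, pso.vnu, zi

fwuz.sri — σ1 onset /fw/ (2→5 rises), coda /z/ ok; σ2 onset /sr/ (2→4 rises), coda /∅/ ok → permitted
pvwo.dub — violates constraint 2: syllable 1 onset /pvw/ has 3 consonants (> 2) → not permitted
zwif.po — σ1 onset /zw/ (2→5 rises), coda /f/ ok; σ2 onset /p/, coda /∅/ ok → permitted
pso.vnu — σ1 onset /ps/ (1→2 rises), coda /∅/ ok; σ2 onset /vn/ (2→3 rises), coda /∅/ ok → permitted
tgar — violates constraint 4: syllable 1 onset /tg/: /t/ (stop, 1) → /g/ (stop, 1) does not rise → not permitted
rzag — violates constraint 4: syllable 1 onset /rz/: /r/ (liquid, 4) → /z/ (fricative, 2) does not rise → not permitted
zi — σ1 onset /z/, coda /∅/ ok → permitted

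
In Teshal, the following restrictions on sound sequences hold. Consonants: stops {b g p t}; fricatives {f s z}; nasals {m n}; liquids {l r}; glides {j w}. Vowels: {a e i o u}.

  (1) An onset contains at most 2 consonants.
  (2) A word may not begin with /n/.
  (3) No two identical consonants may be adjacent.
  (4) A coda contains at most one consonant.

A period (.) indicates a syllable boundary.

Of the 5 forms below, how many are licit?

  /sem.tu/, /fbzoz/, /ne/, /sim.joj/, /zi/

/sem.tu/ — σ1 onset /s/, coda /m/ ok; σ2 onset /t/, coda /∅/ ok → licit
/fbzoz/ — violates constraint 1: syllable 1 onset /fbz/ has 3 consonants (> 2) → illicit
/ne/ — violates constraint 2: word begins with /n/ → illicit
/sim.joj/ — σ1 onset /s/, coda /m/ ok; σ2 onset /j/, coda /j/ ok → licit
/zi/ — σ1 onset /z/, coda /∅/ ok → licit
Licit: /sem.tu/, /sim.joj/, /zi/ → 3.

3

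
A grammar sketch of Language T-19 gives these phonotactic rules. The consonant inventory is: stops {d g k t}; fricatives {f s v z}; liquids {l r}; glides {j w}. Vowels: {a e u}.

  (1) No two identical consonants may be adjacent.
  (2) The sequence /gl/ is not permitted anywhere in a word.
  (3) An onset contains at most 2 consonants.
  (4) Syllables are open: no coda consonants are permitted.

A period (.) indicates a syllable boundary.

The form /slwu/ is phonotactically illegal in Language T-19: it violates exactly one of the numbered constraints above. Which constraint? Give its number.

3

/slwu/: syllable 1 onset /slw/ has 3 consonants (> 2).
This is a violation of constraint 3: "An onset contains at most 2 consonants."
The remaining constraints (1, 2, 4) are satisfied.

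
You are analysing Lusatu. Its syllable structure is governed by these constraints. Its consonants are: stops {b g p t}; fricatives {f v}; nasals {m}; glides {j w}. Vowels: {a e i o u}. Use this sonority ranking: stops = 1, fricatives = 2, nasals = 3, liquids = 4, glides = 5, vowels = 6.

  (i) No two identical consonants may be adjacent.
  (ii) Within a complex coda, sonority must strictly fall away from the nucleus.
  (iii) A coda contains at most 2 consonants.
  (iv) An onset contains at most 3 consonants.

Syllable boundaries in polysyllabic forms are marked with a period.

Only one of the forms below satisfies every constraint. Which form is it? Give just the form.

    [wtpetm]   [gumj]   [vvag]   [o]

[o]

[wtpetm] — violates constraint (ii): syllable 1 coda /tm/: /t/ (stop, 1) → /m/ (nasal, 3) does not fall → not permitted
[gumj] — violates constraint (ii): syllable 1 coda /mj/: /m/ (nasal, 3) → /j/ (glide, 5) does not fall → not permitted
[vvag] — violates constraint (i): adjacent identical consonants /vv/ → not permitted
[o] — σ1 onset /∅/, coda /∅/ ok → permitted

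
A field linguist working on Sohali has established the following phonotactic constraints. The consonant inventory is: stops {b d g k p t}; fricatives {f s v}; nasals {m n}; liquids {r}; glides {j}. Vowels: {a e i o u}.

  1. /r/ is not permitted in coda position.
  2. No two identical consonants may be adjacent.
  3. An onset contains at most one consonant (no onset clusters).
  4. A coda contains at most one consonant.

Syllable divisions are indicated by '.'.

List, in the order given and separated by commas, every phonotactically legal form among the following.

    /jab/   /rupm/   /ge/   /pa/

/jab/ — σ1 onset /j/, coda /b/ ok → phonotactically legal
/rupm/ — violates constraint 4: syllable 1 coda /pm/ has 2 consonants (> 1) → phonotactically illegal
/ge/ — σ1 onset /g/, coda /∅/ ok → phonotactically legal
/pa/ — σ1 onset /p/, coda /∅/ ok → phonotactically legal

/jab/, /ge/, /pa/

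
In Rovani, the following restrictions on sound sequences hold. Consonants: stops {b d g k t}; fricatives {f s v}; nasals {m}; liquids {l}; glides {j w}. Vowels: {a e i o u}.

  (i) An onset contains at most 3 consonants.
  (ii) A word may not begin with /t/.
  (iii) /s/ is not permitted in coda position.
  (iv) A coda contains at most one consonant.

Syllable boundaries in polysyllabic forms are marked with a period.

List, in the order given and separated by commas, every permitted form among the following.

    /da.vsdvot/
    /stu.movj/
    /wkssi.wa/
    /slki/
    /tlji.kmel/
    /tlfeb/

/da.vsdvot/ — violates constraint (i): syllable 2 onset /vsdv/ has 4 consonants (> 3) → not permitted
/stu.movj/ — violates constraint (iv): syllable 2 coda /vj/ has 2 consonants (> 1) → not permitted
/wkssi.wa/ — violates constraint (i): syllable 1 onset /wkss/ has 4 consonants (> 3) → not permitted
/slki/ — σ1 onset /slk/ (3C), coda /∅/ ok → permitted
/tlji.kmel/ — violates constraint (ii): word begins with /t/ → not permitted
/tlfeb/ — violates constraint (ii): word begins with /t/ → not permitted

/slki/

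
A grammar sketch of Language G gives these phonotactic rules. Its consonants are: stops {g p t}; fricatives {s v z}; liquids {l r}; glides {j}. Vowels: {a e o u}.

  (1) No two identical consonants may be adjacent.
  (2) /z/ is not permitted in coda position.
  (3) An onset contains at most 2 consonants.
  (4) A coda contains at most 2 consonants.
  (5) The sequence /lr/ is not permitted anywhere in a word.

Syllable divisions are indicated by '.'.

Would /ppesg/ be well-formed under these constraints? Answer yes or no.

/ppesg/ — violates constraint 1: adjacent identical consonants /pp/ → ill-formed

no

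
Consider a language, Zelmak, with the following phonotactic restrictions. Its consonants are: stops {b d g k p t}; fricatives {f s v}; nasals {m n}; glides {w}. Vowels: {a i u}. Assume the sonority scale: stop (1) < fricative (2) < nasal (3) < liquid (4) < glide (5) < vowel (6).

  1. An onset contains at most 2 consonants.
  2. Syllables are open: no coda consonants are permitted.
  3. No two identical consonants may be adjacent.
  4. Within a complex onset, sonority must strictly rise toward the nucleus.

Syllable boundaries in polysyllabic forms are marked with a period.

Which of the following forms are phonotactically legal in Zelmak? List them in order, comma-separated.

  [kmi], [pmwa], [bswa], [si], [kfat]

[kmi], [si]

[kmi] — σ1 onset /km/ (1→3 rises), coda /∅/ ok → phonotactically legal
[pmwa] — violates constraint 1: syllable 1 onset /pmw/ has 3 consonants (> 2) → phonotactically illegal
[bswa] — violates constraint 1: syllable 1 onset /bsw/ has 3 consonants (> 2) → phonotactically illegal
[si] — σ1 onset /s/, coda /∅/ ok → phonotactically legal
[kfat] — violates constraint 2: syllable 1 coda /t/ has 1 consonant (> 0) → phonotactically illegal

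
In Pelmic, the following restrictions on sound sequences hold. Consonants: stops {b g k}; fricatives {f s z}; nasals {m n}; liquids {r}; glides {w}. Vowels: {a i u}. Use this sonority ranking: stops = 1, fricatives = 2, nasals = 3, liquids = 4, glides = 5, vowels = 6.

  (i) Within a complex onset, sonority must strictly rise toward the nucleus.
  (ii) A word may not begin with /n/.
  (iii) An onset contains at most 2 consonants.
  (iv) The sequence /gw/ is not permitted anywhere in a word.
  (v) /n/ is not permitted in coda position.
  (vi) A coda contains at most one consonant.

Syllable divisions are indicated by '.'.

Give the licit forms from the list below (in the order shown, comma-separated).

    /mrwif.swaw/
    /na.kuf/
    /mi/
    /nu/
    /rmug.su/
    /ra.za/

/mi/, /ra.za/

/mrwif.swaw/ — violates constraint (iii): syllable 1 onset /mrw/ has 3 consonants (> 2) → illicit
/na.kuf/ — violates constraint (ii): word begins with /n/ → illicit
/mi/ — σ1 onset /m/, coda /∅/ ok → licit
/nu/ — violates constraint (ii): word begins with /n/ → illicit
/rmug.su/ — violates constraint (i): syllable 1 onset /rm/: /r/ (liquid, 4) → /m/ (nasal, 3) does not rise → illicit
/ra.za/ — σ1 onset /r/, coda /∅/ ok; σ2 onset /z/, coda /∅/ ok → licit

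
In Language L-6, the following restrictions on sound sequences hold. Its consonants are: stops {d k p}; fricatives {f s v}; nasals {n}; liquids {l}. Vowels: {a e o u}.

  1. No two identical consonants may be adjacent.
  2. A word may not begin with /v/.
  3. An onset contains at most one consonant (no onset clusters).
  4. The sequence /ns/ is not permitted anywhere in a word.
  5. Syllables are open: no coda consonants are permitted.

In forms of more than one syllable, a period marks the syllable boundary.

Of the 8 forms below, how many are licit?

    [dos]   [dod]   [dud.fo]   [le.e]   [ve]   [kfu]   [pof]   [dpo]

1

[dos] — violates constraint 5: syllable 1 coda /s/ has 1 consonant (> 0) → illicit
[dod] — violates constraint 5: syllable 1 coda /d/ has 1 consonant (> 0) → illicit
[dud.fo] — violates constraint 5: syllable 1 coda /d/ has 1 consonant (> 0) → illicit
[le.e] — σ1 onset /l/, coda /∅/ ok; σ2 onset /∅/, coda /∅/ ok → licit
[ve] — violates constraint 2: word begins with /v/ → illicit
[kfu] — violates constraint 3: syllable 1 onset /kf/ has 2 consonants (> 1) → illicit
[pof] — violates constraint 5: syllable 1 coda /f/ has 1 consonant (> 0) → illicit
[dpo] — violates constraint 3: syllable 1 onset /dp/ has 2 consonants (> 1) → illicit
Licit: [le.e] → 1.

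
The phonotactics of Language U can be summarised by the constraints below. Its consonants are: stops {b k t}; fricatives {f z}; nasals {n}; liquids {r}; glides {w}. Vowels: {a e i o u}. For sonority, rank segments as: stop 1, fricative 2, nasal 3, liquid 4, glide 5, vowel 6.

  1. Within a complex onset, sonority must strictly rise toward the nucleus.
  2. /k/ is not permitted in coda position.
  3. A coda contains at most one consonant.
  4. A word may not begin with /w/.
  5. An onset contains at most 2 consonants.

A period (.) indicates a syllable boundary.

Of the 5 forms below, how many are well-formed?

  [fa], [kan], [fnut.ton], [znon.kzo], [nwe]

5

[fa] — σ1 onset /f/, coda /∅/ ok → well-formed
[kan] — σ1 onset /k/, coda /n/ ok → well-formed
[fnut.ton] — σ1 onset /fn/ (2→3 rises), coda /t/ ok; σ2 onset /t/, coda /n/ ok → well-formed
[znon.kzo] — σ1 onset /zn/ (2→3 rises), coda /n/ ok; σ2 onset /kz/ (1→2 rises), coda /∅/ ok → well-formed
[nwe] — σ1 onset /nw/ (3→5 rises), coda /∅/ ok → well-formed
Well-formed: [fa], [kan], [fnut.ton], [znon.kzo], [nwe] → 5.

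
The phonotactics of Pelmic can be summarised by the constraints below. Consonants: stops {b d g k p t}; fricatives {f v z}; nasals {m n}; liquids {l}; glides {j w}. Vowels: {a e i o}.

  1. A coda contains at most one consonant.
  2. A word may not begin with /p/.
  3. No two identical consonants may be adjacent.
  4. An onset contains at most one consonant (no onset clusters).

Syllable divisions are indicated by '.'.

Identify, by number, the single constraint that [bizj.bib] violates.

[bizj.bib]: syllable 1 coda /zj/ has 2 consonants (> 1).
This is a violation of constraint 1: "A coda contains at most one consonant."
The remaining constraints (2, 3, 4) are satisfied.

1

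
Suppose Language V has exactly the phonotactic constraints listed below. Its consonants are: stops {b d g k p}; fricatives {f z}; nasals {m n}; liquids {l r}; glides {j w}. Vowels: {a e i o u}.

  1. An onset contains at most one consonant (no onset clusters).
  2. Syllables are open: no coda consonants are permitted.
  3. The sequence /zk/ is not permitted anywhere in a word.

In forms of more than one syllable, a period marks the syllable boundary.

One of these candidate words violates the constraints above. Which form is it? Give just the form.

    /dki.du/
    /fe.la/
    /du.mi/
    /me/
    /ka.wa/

/dki.du/ — violates constraint 1: syllable 1 onset /dk/ has 2 consonants (> 1) → phonotactically illegal
/fe.la/ — σ1 onset /f/, coda /∅/ ok; σ2 onset /l/, coda /∅/ ok → phonotactically legal
/du.mi/ — σ1 onset /d/, coda /∅/ ok; σ2 onset /m/, coda /∅/ ok → phonotactically legal
/me/ — σ1 onset /m/, coda /∅/ ok → phonotactically legal
/ka.wa/ — σ1 onset /k/, coda /∅/ ok; σ2 onset /w/, coda /∅/ ok → phonotactically legal

/dki.du/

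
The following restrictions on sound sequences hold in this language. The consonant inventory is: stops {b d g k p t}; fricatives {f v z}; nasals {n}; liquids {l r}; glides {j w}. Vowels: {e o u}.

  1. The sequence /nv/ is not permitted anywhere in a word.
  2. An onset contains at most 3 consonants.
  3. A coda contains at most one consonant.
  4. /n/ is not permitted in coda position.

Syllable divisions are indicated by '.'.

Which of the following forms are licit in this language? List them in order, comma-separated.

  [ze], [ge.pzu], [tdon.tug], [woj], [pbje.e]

[ze], [ge.pzu], [woj], [pbje.e]

[ze] — σ1 onset /z/, coda /∅/ ok → licit
[ge.pzu] — σ1 onset /g/, coda /∅/ ok; σ2 onset /pz/ (2C), coda /∅/ ok → licit
[tdon.tug] — violates constraint 4: syllable 1 coda contains /n/ → illicit
[woj] — σ1 onset /w/, coda /j/ ok → licit
[pbje.e] — σ1 onset /pbj/ (3C), coda /∅/ ok; σ2 onset /∅/, coda /∅/ ok → licit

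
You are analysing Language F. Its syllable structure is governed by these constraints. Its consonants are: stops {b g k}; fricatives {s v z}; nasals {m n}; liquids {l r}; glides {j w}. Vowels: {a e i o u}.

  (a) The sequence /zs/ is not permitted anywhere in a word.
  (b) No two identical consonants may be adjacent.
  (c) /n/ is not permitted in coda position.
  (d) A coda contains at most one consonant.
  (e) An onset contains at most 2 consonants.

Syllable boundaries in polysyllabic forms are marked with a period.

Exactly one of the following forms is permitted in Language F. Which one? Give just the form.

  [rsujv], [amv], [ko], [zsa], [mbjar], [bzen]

[ko]

[rsujv] — violates constraint (d): syllable 1 coda /jv/ has 2 consonants (> 1) → not permitted
[amv] — violates constraint (d): syllable 1 coda /mv/ has 2 consonants (> 1) → not permitted
[ko] — σ1 onset /k/, coda /∅/ ok → permitted
[zsa] — violates constraint (a): contains banned sequence /zs/ → not permitted
[mbjar] — violates constraint (e): syllable 1 onset /mbj/ has 3 consonants (> 2) → not permitted
[bzen] — violates constraint (c): syllable 1 coda contains /n/ → not permitted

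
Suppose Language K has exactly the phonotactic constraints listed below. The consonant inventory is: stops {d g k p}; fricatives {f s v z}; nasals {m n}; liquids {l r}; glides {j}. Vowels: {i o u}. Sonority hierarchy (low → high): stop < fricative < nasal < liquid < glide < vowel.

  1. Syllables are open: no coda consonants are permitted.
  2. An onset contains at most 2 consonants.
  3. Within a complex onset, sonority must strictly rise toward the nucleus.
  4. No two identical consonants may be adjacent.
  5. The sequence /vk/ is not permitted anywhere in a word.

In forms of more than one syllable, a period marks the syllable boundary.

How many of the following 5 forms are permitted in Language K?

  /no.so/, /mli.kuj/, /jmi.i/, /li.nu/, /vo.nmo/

2

/no.so/ — σ1 onset /n/, coda /∅/ ok; σ2 onset /s/, coda /∅/ ok → permitted
/mli.kuj/ — violates constraint 1: syllable 2 coda /j/ has 1 consonant (> 0) → not permitted
/jmi.i/ — violates constraint 3: syllable 1 onset /jm/: /j/ (glide, 5) → /m/ (nasal, 3) does not rise → not permitted
/li.nu/ — σ1 onset /l/, coda /∅/ ok; σ2 onset /n/, coda /∅/ ok → permitted
/vo.nmo/ — violates constraint 3: syllable 2 onset /nm/: /n/ (nasal, 3) → /m/ (nasal, 3) does not rise → not permitted
Permitted: /no.so/, /li.nu/ → 2.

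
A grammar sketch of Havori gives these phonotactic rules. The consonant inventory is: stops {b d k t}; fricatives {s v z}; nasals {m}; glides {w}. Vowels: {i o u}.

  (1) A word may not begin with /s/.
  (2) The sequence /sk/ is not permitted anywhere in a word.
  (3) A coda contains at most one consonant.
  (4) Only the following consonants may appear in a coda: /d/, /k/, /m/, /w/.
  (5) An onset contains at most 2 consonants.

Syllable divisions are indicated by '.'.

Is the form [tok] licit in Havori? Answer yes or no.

yes

[tok] — σ1 onset /t/, coda /k/ ok → licit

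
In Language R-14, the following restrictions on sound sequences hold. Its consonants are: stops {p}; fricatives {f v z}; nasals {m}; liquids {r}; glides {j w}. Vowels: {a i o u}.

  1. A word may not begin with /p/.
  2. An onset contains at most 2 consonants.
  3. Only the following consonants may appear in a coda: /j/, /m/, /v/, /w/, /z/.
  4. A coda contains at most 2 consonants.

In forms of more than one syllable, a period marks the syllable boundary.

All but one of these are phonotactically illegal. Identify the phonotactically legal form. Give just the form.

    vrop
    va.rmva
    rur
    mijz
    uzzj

vrop — violates constraint 3: syllable 1 coda contains /p/, which is not a licensed coda consonant → phonotactically illegal
va.rmva — violates constraint 2: syllable 2 onset /rmv/ has 3 consonants (> 2) → phonotactically illegal
rur — violates constraint 3: syllable 1 coda contains /r/, which is not a licensed coda consonant → phonotactically illegal
mijz — σ1 onset /m/, coda /jz/ (2C) ok → phonotactically legal
uzzj — violates constraint 4: syllable 1 coda /zzj/ has 3 consonants (> 2) → phonotactically illegal

mijz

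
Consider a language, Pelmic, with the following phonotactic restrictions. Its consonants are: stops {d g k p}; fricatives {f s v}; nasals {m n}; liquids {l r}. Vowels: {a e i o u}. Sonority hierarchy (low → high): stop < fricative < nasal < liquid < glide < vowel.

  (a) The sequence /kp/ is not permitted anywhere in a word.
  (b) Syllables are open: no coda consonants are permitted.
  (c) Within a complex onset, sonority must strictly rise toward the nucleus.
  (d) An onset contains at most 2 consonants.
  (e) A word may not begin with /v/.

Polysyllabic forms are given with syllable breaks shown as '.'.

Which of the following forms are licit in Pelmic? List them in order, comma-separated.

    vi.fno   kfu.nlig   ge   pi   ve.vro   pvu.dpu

vi.fno — violates constraint (e): word begins with /v/ → illicit
kfu.nlig — violates constraint (b): syllable 2 coda /g/ has 1 consonant (> 0) → illicit
ge — σ1 onset /g/, coda /∅/ ok → licit
pi — σ1 onset /p/, coda /∅/ ok → licit
ve.vro — violates constraint (e): word begins with /v/ → illicit
pvu.dpu — violates constraint (c): syllable 2 onset /dp/: /d/ (stop, 1) → /p/ (stop, 1) does not rise → illicit

ge, pi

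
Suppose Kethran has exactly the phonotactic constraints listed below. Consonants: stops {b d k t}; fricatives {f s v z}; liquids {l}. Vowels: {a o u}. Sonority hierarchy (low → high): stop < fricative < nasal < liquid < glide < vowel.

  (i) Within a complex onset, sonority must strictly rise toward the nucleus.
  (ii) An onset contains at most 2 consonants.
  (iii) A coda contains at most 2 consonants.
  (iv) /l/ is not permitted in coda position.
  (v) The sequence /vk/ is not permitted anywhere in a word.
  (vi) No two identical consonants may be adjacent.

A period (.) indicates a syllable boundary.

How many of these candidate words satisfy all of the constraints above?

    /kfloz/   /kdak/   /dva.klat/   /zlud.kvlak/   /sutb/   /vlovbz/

2

/kfloz/ — violates constraint (ii): syllable 1 onset /kfl/ has 3 consonants (> 2) → illicit
/kdak/ — violates constraint (i): syllable 1 onset /kd/: /k/ (stop, 1) → /d/ (stop, 1) does not rise → illicit
/dva.klat/ — σ1 onset /dv/ (1→2 rises), coda /∅/ ok; σ2 onset /kl/ (1→4 rises), coda /t/ ok → licit
/zlud.kvlak/ — violates constraint (ii): syllable 2 onset /kvl/ has 3 consonants (> 2) → illicit
/sutb/ — σ1 onset /s/, coda /tb/ (2C) ok → licit
/vlovbz/ — violates constraint (iii): syllable 1 coda /vbz/ has 3 consonants (> 2) → illicit
Licit: /dva.klat/, /sutb/ → 2.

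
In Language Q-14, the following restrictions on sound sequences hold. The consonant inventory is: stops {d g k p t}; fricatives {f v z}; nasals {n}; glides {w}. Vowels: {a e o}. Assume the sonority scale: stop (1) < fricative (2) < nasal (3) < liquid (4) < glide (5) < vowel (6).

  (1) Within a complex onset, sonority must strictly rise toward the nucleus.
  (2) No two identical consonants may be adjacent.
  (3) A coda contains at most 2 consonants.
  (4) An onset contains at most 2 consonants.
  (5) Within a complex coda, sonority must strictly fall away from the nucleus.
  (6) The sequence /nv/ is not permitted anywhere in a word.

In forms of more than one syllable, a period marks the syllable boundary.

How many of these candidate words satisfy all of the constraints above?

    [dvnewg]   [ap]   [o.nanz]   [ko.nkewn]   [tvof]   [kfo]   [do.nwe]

[dvnewg] — violates constraint 4: syllable 1 onset /dvn/ has 3 consonants (> 2) → illicit
[ap] — σ1 onset /∅/, coda /p/ ok → licit
[o.nanz] — σ1 onset /∅/, coda /∅/ ok; σ2 onset /n/, coda /nz/ (3→2 falls) ok → licit
[ko.nkewn] — violates constraint 1: syllable 2 onset /nk/: /n/ (nasal, 3) → /k/ (stop, 1) does not rise → illicit
[tvof] — σ1 onset /tv/ (1→2 rises), coda /f/ ok → licit
[kfo] — σ1 onset /kf/ (1→2 rises), coda /∅/ ok → licit
[do.nwe] — σ1 onset /d/, coda /∅/ ok; σ2 onset /nw/ (3→5 rises), coda /∅/ ok → licit
Licit: [ap], [o.nanz], [tvof], [kfo], [do.nwe] → 5.

5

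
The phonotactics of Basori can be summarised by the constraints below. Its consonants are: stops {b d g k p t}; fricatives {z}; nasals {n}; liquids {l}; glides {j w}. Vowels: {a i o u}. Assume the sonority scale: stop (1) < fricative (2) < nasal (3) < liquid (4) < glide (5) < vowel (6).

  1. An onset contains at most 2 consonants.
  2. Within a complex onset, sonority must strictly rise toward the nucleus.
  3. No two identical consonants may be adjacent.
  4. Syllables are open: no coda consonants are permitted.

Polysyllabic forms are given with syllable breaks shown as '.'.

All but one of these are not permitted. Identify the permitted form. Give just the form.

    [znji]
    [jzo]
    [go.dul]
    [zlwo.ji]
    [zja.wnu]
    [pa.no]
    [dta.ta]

[pa.no]

[znji] — violates constraint 1: syllable 1 onset /znj/ has 3 consonants (> 2) → not permitted
[jzo] — violates constraint 2: syllable 1 onset /jz/: /j/ (glide, 5) → /z/ (fricative, 2) does not rise → not permitted
[go.dul] — violates constraint 4: syllable 2 coda /l/ has 1 consonant (> 0) → not permitted
[zlwo.ji] — violates constraint 1: syllable 1 onset /zlw/ has 3 consonants (> 2) → not permitted
[zja.wnu] — violates constraint 2: syllable 2 onset /wn/: /w/ (glide, 5) → /n/ (nasal, 3) does not rise → not permitted
[pa.no] — σ1 onset /p/, coda /∅/ ok; σ2 onset /n/, coda /∅/ ok → permitted
[dta.ta] — violates constraint 2: syllable 1 onset /dt/: /d/ (stop, 1) → /t/ (stop, 1) does not rise → not permitted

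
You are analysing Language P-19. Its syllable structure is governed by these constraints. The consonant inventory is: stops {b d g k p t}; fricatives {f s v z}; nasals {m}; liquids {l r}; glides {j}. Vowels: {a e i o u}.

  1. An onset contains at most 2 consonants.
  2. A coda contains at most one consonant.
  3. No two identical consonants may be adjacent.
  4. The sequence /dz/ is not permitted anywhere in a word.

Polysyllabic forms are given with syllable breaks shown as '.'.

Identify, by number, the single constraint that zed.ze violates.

4

zed.ze: contains banned sequence /dz/.
This is a violation of constraint 4: "The sequence /dz/ is not permitted anywhere in a word."
The remaining constraints (1, 2, 3) are satisfied.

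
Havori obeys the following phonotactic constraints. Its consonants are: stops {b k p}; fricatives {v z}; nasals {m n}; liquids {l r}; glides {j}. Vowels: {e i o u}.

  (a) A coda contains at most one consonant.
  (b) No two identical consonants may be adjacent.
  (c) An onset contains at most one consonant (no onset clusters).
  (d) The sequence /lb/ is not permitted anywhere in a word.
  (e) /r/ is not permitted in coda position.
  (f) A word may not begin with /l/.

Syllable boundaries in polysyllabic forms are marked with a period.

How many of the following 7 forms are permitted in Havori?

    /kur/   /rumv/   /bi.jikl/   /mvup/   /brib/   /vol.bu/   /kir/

0

/kur/ — violates constraint (e): syllable 1 coda contains /r/ → not permitted
/rumv/ — violates constraint (a): syllable 1 coda /mv/ has 2 consonants (> 1) → not permitted
/bi.jikl/ — violates constraint (a): syllable 2 coda /kl/ has 2 consonants (> 1) → not permitted
/mvup/ — violates constraint (c): syllable 1 onset /mv/ has 2 consonants (> 1) → not permitted
/brib/ — violates constraint (c): syllable 1 onset /br/ has 2 consonants (> 1) → not permitted
/vol.bu/ — violates constraint (d): contains banned sequence /lb/ → not permitted
/kir/ — violates constraint (e): syllable 1 coda contains /r/ → not permitted
No form is permitted → 0.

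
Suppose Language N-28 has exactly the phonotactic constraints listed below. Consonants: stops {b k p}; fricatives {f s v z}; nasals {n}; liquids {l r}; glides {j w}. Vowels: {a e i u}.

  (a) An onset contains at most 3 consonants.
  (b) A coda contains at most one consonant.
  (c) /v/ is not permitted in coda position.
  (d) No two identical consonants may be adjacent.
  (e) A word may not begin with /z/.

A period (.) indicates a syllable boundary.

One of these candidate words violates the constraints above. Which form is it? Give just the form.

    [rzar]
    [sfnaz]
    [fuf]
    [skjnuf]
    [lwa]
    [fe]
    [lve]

[rzar] — σ1 onset /rz/ (2C), coda /r/ ok → permitted
[sfnaz] — σ1 onset /sfn/ (3C), coda /z/ ok → permitted
[fuf] — σ1 onset /f/, coda /f/ ok → permitted
[skjnuf] — violates constraint (a): syllable 1 onset /skjn/ has 4 consonants (> 3) → not permitted
[lwa] — σ1 onset /lw/ (2C), coda /∅/ ok → permitted
[fe] — σ1 onset /f/, coda /∅/ ok → permitted
[lve] — σ1 onset /lv/ (2C), coda /∅/ ok → permitted

[skjnuf]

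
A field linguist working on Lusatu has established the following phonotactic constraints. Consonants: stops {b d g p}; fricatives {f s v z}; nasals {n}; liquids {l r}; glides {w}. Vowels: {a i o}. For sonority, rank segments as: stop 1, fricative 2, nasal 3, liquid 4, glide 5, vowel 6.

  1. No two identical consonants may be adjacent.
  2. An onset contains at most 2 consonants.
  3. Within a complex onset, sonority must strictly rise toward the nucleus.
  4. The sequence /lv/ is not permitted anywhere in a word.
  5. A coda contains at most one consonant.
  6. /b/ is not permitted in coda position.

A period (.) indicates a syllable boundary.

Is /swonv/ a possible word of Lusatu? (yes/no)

/swonv/ — violates constraint 5: syllable 1 coda /nv/ has 2 consonants (> 1) → phonotactically illegal

no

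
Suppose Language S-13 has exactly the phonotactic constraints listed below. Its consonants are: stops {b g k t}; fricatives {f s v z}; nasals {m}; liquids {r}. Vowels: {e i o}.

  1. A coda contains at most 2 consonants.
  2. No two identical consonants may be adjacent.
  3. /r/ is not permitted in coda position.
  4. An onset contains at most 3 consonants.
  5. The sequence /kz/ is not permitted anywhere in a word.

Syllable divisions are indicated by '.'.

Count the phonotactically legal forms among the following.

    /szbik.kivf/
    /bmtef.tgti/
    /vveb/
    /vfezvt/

1

/szbik.kivf/ — violates constraint 2: adjacent identical consonants /kk/ → phonotactically illegal
/bmtef.tgti/ — σ1 onset /bmt/ (3C), coda /f/ ok; σ2 onset /tgt/ (3C), coda /∅/ ok → phonotactically legal
/vveb/ — violates constraint 2: adjacent identical consonants /vv/ → phonotactically illegal
/vfezvt/ — violates constraint 1: syllable 1 coda /zvt/ has 3 consonants (> 2) → phonotactically illegal
Phonotactically legal: /bmtef.tgti/ → 1.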